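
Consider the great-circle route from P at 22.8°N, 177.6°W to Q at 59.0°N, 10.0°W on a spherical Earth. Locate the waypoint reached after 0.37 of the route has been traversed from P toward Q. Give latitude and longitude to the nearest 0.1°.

≈ 58.5°N, 170.4°W

The haversine formula gives a central angle δ ≈ 1.703 rad (97.6°) between the endpoints.
Interpolate at f = 0.37 with slerp weights a = sin((1−f)δ)/sin δ ≈ 0.886, b = sin(fδ)/sin δ ≈ 0.594.
p = a·p₁ + b·p₂ ≈ (-0.515, -0.087, 0.853); φ = arcsin(p_z) ≈ 58.52°, λ = atan2(p_y, p_x) ≈ -170.37°.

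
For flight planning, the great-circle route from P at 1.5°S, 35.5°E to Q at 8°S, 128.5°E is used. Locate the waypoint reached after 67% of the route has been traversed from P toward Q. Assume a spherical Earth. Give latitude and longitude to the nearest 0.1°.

≈ 7.8°S, 97.6°E

From cos δ = sin φ₁ sin φ₂ + cos φ₁ cos φ₂ cos Δλ, the central angle is δ ≈ 1.619 rad (92.8°).
Interpolate at f = 0.67 with slerp weights a = sin((1−f)δ)/sin δ ≈ 0.510, b = sin(fδ)/sin δ ≈ 0.885.
p = a·p₁ + b·p₂ ≈ (-0.131, 0.982, -0.137); φ = arcsin(p_z) ≈ -7.85°, λ = atan2(p_y, p_x) ≈ 97.59°.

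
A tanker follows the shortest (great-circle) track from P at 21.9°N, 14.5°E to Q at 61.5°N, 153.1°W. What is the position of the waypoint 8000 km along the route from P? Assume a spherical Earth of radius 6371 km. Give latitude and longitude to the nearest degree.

The haversine formula gives a central angle δ ≈ 1.676 rad (96.0°) between the endpoints. The total great-circle distance is δ·R ≈ 1.676 × 6371 ≈ 10675 km, so the target fraction is f = 8000/10675 ≈ 0.749.
Interpolate at f ≈ 0.749 with slerp weights a = sin((1−f)δ)/sin δ ≈ 0.410, b = sin(fδ)/sin δ ≈ 0.956.
p = a·p₁ + b·p₂ ≈ (-0.039, -0.111, 0.993); φ = arcsin(p_z) ≈ 83.24°, λ = atan2(p_y, p_x) ≈ -109.14°.

≈ 83°N, 109°W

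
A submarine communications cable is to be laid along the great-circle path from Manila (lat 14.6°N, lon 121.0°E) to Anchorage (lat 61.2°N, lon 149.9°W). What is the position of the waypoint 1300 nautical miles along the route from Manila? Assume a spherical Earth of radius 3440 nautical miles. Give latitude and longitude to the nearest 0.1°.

The haversine formula gives a central angle δ ≈ 1.341 rad (76.8°) between the endpoints. The total great-circle distance is δ·R ≈ 1.341 × 3440 ≈ 4612 nmi, so the target fraction is f = 1300/4612 ≈ 0.282.
Interpolate at f ≈ 0.282 with slerp weights a = sin((1−f)δ)/sin δ ≈ 0.843, b = sin(fδ)/sin δ ≈ 0.379.
p = a·p₁ + b·p₂ ≈ (-0.578, 0.608, 0.545); φ = arcsin(p_z) ≈ 33.00°, λ = atan2(p_y, p_x) ≈ 133.57°.

≈ lat 33.0°N, lon 133.6°E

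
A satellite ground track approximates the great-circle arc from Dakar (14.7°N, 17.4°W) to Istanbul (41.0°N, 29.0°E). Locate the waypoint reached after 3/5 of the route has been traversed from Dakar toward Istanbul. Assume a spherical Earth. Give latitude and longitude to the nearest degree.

Write both endpoints as unit vectors p₁, p₂ with components (cos φ cos λ, cos φ sin λ, sin φ).
The central angle between the endpoints is δ = arccos(p₁·p₂) ≈ 0.837 rad (47.9°).
Interpolate at f = 3/5 with slerp weights a = sin((1−f)δ)/sin δ ≈ 0.442, b = sin(fδ)/sin δ ≈ 0.648.
p = a·p₁ + b·p₂ ≈ (0.836, 0.109, 0.537); φ = arcsin(p_z) ≈ 32.51°, λ = atan2(p_y, p_x) ≈ 7.44°.

≈ 33°N, 7°E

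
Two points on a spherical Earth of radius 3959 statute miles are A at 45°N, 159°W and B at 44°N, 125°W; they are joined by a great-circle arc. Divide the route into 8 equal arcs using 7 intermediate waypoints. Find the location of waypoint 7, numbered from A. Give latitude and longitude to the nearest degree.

Convert each endpoint to a unit vector on the sphere (x = cos φ cos λ, y = cos φ sin λ, z = sin φ).
The central angle between the endpoints is δ = arccos(p₁·p₂) ≈ 0.420 rad (24.1°).
Interpolate at f = 7/8 with slerp weights a = sin((1−f)δ)/sin δ ≈ 0.129, b = sin(fδ)/sin δ ≈ 0.881.
p = a·p₁ + b·p₂ ≈ (-0.449, -0.552, 0.703); φ = arcsin(p_z) ≈ 44.68°, λ = atan2(p_y, p_x) ≈ -129.10°.

≈ 45°N, 129°W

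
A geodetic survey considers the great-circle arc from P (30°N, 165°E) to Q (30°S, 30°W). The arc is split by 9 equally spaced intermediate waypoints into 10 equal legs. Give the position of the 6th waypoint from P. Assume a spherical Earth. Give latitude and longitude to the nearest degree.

From cos δ = sin φ₁ sin φ₂ + cos φ₁ cos φ₂ cos Δλ, the central angle is δ ≈ 2.915 rad (167.0°).
Interpolate at f = 6/10 with slerp weights a = sin((1−f)δ)/sin δ ≈ 4.092, b = sin(fδ)/sin δ ≈ 4.381.
p = a·p₁ + b·p₂ ≈ (-0.137, -0.980, -0.145); φ = arcsin(p_z) ≈ -8.32°, λ = atan2(p_y, p_x) ≈ -97.96°.

≈ (8°S, 98°W)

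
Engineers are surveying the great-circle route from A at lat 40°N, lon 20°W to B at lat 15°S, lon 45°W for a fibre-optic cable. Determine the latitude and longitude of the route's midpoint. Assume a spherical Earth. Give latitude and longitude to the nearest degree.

Write both endpoints as unit vectors p₁, p₂ with components (cos φ cos λ, cos φ sin λ, sin φ).
The central angle between the endpoints is δ = arccos(p₁·p₂) ≈ 1.042 rad (59.7°).
Interpolate at f = 1/2 with slerp weights a = sin((1−f)δ)/sin δ ≈ 0.577, b = sin(fδ)/sin δ ≈ 0.577.
p = a·p₁ + b·p₂ ≈ (0.809, -0.545, 0.221); φ = arcsin(p_z) ≈ 12.79°, λ = atan2(p_y, p_x) ≈ -33.97°.

≈ lat 13°N, lon 34°W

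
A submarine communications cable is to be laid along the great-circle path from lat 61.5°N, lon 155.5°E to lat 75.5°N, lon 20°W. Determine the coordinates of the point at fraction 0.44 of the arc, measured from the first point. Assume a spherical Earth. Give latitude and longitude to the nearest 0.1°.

From cos δ = sin φ₁ sin φ₂ + cos φ₁ cos φ₂ cos Δλ, the central angle is δ ≈ 0.750 rad (43.0°).
Interpolate at f = 0.44 with slerp weights a = sin((1−f)δ)/sin δ ≈ 0.598, b = sin(fδ)/sin δ ≈ 0.475.
p = a·p₁ + b·p₂ ≈ (-0.148, 0.078, 0.986); φ = arcsin(p_z) ≈ 80.38°, λ = atan2(p_y, p_x) ≈ 152.30°.

≈ lat 80.4°N, lon 152.3°E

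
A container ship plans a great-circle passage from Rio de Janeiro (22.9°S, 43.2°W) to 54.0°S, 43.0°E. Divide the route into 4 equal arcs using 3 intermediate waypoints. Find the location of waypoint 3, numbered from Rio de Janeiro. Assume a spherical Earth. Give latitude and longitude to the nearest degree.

≈ 54°S, 13°E

Convert each endpoint to a unit vector on the sphere (x = cos φ cos λ, y = cos φ sin λ, z = sin φ).
The central angle between the endpoints is δ = arccos(p₁·p₂) ≈ 1.212 rad (69.5°).
Interpolate at f = 3/4 with slerp weights a = sin((1−f)δ)/sin δ ≈ 0.319, b = sin(fδ)/sin δ ≈ 0.843.
p = a·p₁ + b·p₂ ≈ (0.576, 0.137, -0.806); φ = arcsin(p_z) ≈ -53.68°, λ = atan2(p_y, p_x) ≈ 13.35°.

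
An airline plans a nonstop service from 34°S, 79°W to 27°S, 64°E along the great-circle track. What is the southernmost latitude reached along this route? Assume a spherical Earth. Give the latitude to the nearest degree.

The great circle lies in the plane with unit normal n̂ = (p₁ × p₂)/|p₁ × p₂|.
Here n̂_z ≈ +0.472; the vertex latitude is φ_max = arccos|n̂_z| ≈ 61.8°.

≈ 62°S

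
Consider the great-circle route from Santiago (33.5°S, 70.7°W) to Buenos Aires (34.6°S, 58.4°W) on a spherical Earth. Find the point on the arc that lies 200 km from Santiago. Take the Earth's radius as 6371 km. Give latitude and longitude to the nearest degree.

≈ 34°S, 69°W

Convert each endpoint to a unit vector on the sphere (x = cos φ cos λ, y = cos φ sin λ, z = sin φ).
The central angle between the endpoints is δ = arccos(p₁·p₂) ≈ 0.179 rad (10.2°). The total great-circle distance is δ·R ≈ 0.179 × 6371 ≈ 1139 km, so the target fraction is f = 200/1139 ≈ 0.176.
Interpolate at f ≈ 0.176 with slerp weights a = sin((1−f)δ)/sin δ ≈ 0.826, b = sin(fδ)/sin δ ≈ 0.176.
p = a·p₁ + b·p₂ ≈ (0.304, -0.774, -0.556); φ = arcsin(p_z) ≈ -33.78°, λ = atan2(p_y, p_x) ≈ -68.57°.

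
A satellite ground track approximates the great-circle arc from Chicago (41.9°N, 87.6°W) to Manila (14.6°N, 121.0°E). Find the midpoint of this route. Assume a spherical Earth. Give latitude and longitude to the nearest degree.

Convert each endpoint to a unit vector on the sphere (x = cos φ cos λ, y = cos φ sin λ, z = sin φ).
The central angle between the endpoints is δ = arccos(p₁·p₂) ≈ 2.053 rad (117.6°).
Interpolate at f = 1/2 with slerp weights a = sin((1−f)δ)/sin δ ≈ 0.966, b = sin(fδ)/sin δ ≈ 0.966.
p = a·p₁ + b·p₂ ≈ (-0.451, 0.083, 0.889); φ = arcsin(p_z) ≈ 62.69°, λ = atan2(p_y, p_x) ≈ 169.59°.

≈ 63°N, 170°E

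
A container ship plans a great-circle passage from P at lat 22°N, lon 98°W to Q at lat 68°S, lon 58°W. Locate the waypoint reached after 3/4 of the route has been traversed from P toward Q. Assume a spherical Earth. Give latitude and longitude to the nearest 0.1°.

The haversine formula gives a central angle δ ≈ 1.652 rad (94.7°) between the endpoints.
Interpolate at f = 3/4 with slerp weights a = sin((1−f)δ)/sin δ ≈ 0.403, b = sin(fδ)/sin δ ≈ 0.949.
p = a·p₁ + b·p₂ ≈ (0.136, -0.671, -0.729); φ = arcsin(p_z) ≈ -46.78°, λ = atan2(p_y, p_x) ≈ -78.52°.

≈ lat 46.8°S, lon 78.5°W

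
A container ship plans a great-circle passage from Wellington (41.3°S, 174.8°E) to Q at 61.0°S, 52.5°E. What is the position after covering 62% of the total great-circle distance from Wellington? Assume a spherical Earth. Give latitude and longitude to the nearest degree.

Write both endpoints as unit vectors p₁, p₂ with components (cos φ cos λ, cos φ sin λ, sin φ).
The central angle between the endpoints is δ = arccos(p₁·p₂) ≈ 1.178 rad (67.5°).
Interpolate at f = 0.62 with slerp weights a = sin((1−f)δ)/sin δ ≈ 0.469, b = sin(fδ)/sin δ ≈ 0.722.
p = a·p₁ + b·p₂ ≈ (-0.137, 0.310, -0.941); φ = arcsin(p_z) ≈ -70.20°, λ = atan2(p_y, p_x) ≈ 113.93°.

≈ 70°S, 114°E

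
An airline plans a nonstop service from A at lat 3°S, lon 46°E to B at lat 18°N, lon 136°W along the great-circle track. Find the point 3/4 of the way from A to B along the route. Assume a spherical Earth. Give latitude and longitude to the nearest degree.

≈ lat 59°N, lon 146°W

Convert each endpoint to a unit vector on the sphere (x = cos φ cos λ, y = cos φ sin λ, z = sin φ).
The central angle between the endpoints is δ = arccos(p₁·p₂) ≈ 2.878 rad (164.9°).
Interpolate at f = 3/4 with slerp weights a = sin((1−f)δ)/sin δ ≈ 2.525, b = sin(fδ)/sin δ ≈ 3.190.
p = a·p₁ + b·p₂ ≈ (-0.431, -0.293, 0.854); φ = arcsin(p_z) ≈ 58.60°, λ = atan2(p_y, p_x) ≈ -145.72°.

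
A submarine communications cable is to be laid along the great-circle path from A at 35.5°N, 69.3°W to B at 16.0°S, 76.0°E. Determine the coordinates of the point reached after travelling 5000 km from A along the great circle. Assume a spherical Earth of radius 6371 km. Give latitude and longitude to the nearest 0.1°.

Write both endpoints as unit vectors p₁, p₂ with components (cos φ cos λ, cos φ sin λ, sin φ).
The central angle between the endpoints is δ = arccos(p₁·p₂) ≈ 2.504 rad (143.5°). The total great-circle distance is δ·R ≈ 2.504 × 6371 ≈ 15952 km, so the target fraction is f = 5000/15952 ≈ 0.313.
Interpolate at f ≈ 0.313 with slerp weights a = sin((1−f)δ)/sin δ ≈ 1.661, b = sin(fδ)/sin δ ≈ 1.187.
p = a·p₁ + b·p₂ ≈ (0.754, -0.158, 0.637); φ = arcsin(p_z) ≈ 39.61°, λ = atan2(p_y, p_x) ≈ -11.83°.

≈ 39.6°N, 11.8°W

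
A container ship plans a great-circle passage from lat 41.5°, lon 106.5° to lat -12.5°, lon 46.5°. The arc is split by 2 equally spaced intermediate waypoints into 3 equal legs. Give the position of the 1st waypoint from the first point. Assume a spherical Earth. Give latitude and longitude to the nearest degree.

≈ lat 26°, lon 82°

Write both endpoints as unit vectors p₁, p₂ with components (cos φ cos λ, cos φ sin λ, sin φ).
The central angle between the endpoints is δ = arccos(p₁·p₂) ≈ 1.347 rad (77.2°).
Interpolate at f = 1/3 with slerp weights a = sin((1−f)δ)/sin δ ≈ 0.802, b = sin(fδ)/sin δ ≈ 0.445.
p = a·p₁ + b·p₂ ≈ (0.129, 0.891, 0.435); φ = arcsin(p_z) ≈ 25.79°, λ = atan2(p_y, p_x) ≈ 81.79°.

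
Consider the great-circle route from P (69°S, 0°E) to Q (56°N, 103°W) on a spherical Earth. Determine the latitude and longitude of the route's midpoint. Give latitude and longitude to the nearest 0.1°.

Convert each endpoint to a unit vector on the sphere (x = cos φ cos λ, y = cos φ sin λ, z = sin φ).
The central angle between the endpoints is δ = arccos(p₁·p₂) ≈ 2.531 rad (145.0°).
Interpolate at f = 1/2 with slerp weights a = sin((1−f)δ)/sin δ ≈ 1.662, b = sin(fδ)/sin δ ≈ 1.662.
p = a·p₁ + b·p₂ ≈ (0.387, -0.906, -0.174); φ = arcsin(p_z) ≈ -10.01°, λ = atan2(p_y, p_x) ≈ -66.88°.

≈ (10.0°S, 66.9°W)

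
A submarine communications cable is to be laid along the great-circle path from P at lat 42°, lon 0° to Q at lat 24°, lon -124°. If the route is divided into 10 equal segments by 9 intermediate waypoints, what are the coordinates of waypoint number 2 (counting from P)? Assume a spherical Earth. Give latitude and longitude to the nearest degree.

Write both endpoints as unit vectors p₁, p₂ with components (cos φ cos λ, cos φ sin λ, sin φ).
The central angle between the endpoints is δ = arccos(p₁·p₂) ≈ 1.678 rad (96.2°).
Interpolate at f = 2/10 with slerp weights a = sin((1−f)δ)/sin δ ≈ 0.980, b = sin(fδ)/sin δ ≈ 0.331.
p = a·p₁ + b·p₂ ≈ (0.559, -0.251, 0.790); φ = arcsin(p_z) ≈ 52.22°, λ = atan2(p_y, p_x) ≈ -24.18°.

≈ lat 52°, lon -24°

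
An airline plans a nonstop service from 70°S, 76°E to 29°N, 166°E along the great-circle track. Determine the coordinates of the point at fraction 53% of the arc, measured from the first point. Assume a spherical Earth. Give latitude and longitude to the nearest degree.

Write both endpoints as unit vectors p₁, p₂ with components (cos φ cos λ, cos φ sin λ, sin φ).
The central angle between the endpoints is δ = arccos(p₁·p₂) ≈ 2.044 rad (117.1°).
Interpolate at f = 0.53 with slerp weights a = sin((1−f)δ)/sin δ ≈ 0.921, b = sin(fδ)/sin δ ≈ 0.992.
p = a·p₁ + b·p₂ ≈ (-0.766, 0.516, -0.384); φ = arcsin(p_z) ≈ -22.58°, λ = atan2(p_y, p_x) ≈ 146.06°.

≈ 23°S, 146°E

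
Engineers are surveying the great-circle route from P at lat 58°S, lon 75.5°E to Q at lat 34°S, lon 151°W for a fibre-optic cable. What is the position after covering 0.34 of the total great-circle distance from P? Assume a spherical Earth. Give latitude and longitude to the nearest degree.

≈ lat 71°S, lon 135°E

The haversine formula gives a central angle δ ≈ 1.398 rad (80.1°) between the endpoints.
Interpolate at f = 0.34 with slerp weights a = sin((1−f)δ)/sin δ ≈ 0.809, b = sin(fδ)/sin δ ≈ 0.465.
p = a·p₁ + b·p₂ ≈ (-0.229, 0.228, -0.946); φ = arcsin(p_z) ≈ -71.11°, λ = atan2(p_y, p_x) ≈ 135.12°.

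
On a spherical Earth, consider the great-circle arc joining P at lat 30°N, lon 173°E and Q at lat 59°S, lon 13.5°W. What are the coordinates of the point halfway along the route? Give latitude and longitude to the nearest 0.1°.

≈ lat 44.8°S, lon 177.7°W

From cos δ = sin φ₁ sin φ₂ + cos φ₁ cos φ₂ cos Δλ, the central angle is δ ≈ 2.630 rad (150.7°).
Interpolate at f = 1/2 with slerp weights a = sin((1−f)δ)/sin δ ≈ 1.975, b = sin(fδ)/sin δ ≈ 1.975.
p = a·p₁ + b·p₂ ≈ (-0.708, -0.029, -0.705); φ = arcsin(p_z) ≈ -44.85°, λ = atan2(p_y, p_x) ≈ -177.66°.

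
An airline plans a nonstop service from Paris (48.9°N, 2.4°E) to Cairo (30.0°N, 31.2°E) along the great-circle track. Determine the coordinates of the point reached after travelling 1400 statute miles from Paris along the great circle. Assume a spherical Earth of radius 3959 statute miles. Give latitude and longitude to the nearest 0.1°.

From cos δ = sin φ₁ sin φ₂ + cos φ₁ cos φ₂ cos Δλ, the central angle is δ ≈ 0.504 rad (28.9°). The total great-circle distance is δ·R ≈ 0.504 × 3959 ≈ 1995 mi, so the target fraction is f = 1400/1995 ≈ 0.702.
Interpolate at f ≈ 0.702 with slerp weights a = sin((1−f)δ)/sin δ ≈ 0.310, b = sin(fδ)/sin δ ≈ 0.717.
p = a·p₁ + b·p₂ ≈ (0.735, 0.330, 0.592); φ = arcsin(p_z) ≈ 36.32°, λ = atan2(p_y, p_x) ≈ 24.20°.

≈ 36.3°N, 24.2°E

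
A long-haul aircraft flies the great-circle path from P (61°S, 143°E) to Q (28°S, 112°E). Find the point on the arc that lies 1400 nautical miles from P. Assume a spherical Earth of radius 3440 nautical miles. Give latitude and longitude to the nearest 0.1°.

≈ (42.1°S, 120.3°E)

Convert each endpoint to a unit vector on the sphere (x = cos φ cos λ, y = cos φ sin λ, z = sin φ).
The central angle between the endpoints is δ = arccos(p₁·p₂) ≈ 0.680 rad (39.0°). The total great-circle distance is δ·R ≈ 0.680 × 3440 ≈ 2339 nmi, so the target fraction is f = 1400/2339 ≈ 0.598.
Interpolate at f ≈ 0.598 with slerp weights a = sin((1−f)δ)/sin δ ≈ 0.429, b = sin(fδ)/sin δ ≈ 0.629.
p = a·p₁ + b·p₂ ≈ (-0.374, 0.640, -0.671); φ = arcsin(p_z) ≈ -42.12°, λ = atan2(p_y, p_x) ≈ 120.30°.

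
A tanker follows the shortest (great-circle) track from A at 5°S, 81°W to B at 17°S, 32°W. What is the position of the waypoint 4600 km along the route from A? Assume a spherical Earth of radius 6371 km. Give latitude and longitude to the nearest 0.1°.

Convert each endpoint to a unit vector on the sphere (x = cos φ cos λ, y = cos φ sin λ, z = sin φ).
The central angle between the endpoints is δ = arccos(p₁·p₂) ≈ 0.863 rad (49.4°). The total great-circle distance is δ·R ≈ 0.863 × 6371 ≈ 5495 km, so the target fraction is f = 4600/5495 ≈ 0.837.
Interpolate at f ≈ 0.837 with slerp weights a = sin((1−f)δ)/sin δ ≈ 0.184, b = sin(fδ)/sin δ ≈ 0.870.
p = a·p₁ + b·p₂ ≈ (0.734, -0.622, -0.270); φ = arcsin(p_z) ≈ -15.69°, λ = atan2(p_y, p_x) ≈ -40.28°.

≈ 15.7°S, 40.3°W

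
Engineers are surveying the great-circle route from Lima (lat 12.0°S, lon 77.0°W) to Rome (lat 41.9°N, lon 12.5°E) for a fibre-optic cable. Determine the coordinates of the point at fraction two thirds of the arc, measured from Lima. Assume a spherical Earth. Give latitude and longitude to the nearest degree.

≈ lat 30°N, lon 25°W

Write both endpoints as unit vectors p₁, p₂ with components (cos φ cos λ, cos φ sin λ, sin φ).
The central angle between the endpoints is δ = arccos(p₁·p₂) ≈ 1.704 rad (97.6°).
Interpolate at f = 2/3 with slerp weights a = sin((1−f)δ)/sin δ ≈ 0.543, b = sin(fδ)/sin δ ≈ 0.915.
p = a·p₁ + b·p₂ ≈ (0.784, -0.370, 0.498); φ = arcsin(p_z) ≈ 29.88°, λ = atan2(p_y, p_x) ≈ -25.24°.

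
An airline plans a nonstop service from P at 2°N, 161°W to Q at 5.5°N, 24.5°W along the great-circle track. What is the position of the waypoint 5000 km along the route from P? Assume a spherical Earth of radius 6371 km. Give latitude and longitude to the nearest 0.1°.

Write both endpoints as unit vectors p₁, p₂ with components (cos φ cos λ, cos φ sin λ, sin φ).
The central angle between the endpoints is δ = arccos(p₁·p₂) ≈ 2.372 rad (135.9°). The total great-circle distance is δ·R ≈ 2.372 × 6371 ≈ 15113 km, so the target fraction is f = 5000/15113 ≈ 0.331.
Interpolate at f ≈ 0.331 with slerp weights a = sin((1−f)δ)/sin δ ≈ 1.437, b = sin(fδ)/sin δ ≈ 1.016.
p = a·p₁ + b·p₂ ≈ (-0.438, -0.887, 0.147); φ = arcsin(p_z) ≈ 8.48°, λ = atan2(p_y, p_x) ≈ -116.28°.

≈ 8.5°N, 116.3°W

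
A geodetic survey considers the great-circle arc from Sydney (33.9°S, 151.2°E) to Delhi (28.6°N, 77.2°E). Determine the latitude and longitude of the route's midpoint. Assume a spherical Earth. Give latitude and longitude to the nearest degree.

Convert each endpoint to a unit vector on the sphere (x = cos φ cos λ, y = cos φ sin λ, z = sin φ).
The central angle between the endpoints is δ = arccos(p₁·p₂) ≈ 1.637 rad (93.8°).
Interpolate at f = 1/2 with slerp weights a = sin((1−f)δ)/sin δ ≈ 0.732, b = sin(fδ)/sin δ ≈ 0.732.
p = a·p₁ + b·p₂ ≈ (-0.390, 0.919, -0.058); φ = arcsin(p_z) ≈ -3.32°, λ = atan2(p_y, p_x) ≈ 112.99°.

≈ 3°S, 113°E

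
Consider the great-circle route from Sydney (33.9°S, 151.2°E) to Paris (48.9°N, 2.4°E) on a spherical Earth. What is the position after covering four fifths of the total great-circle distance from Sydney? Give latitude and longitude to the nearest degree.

Write both endpoints as unit vectors p₁, p₂ with components (cos φ cos λ, cos φ sin λ, sin φ).
The central angle between the endpoints is δ = arccos(p₁·p₂) ≈ 2.662 rad (152.5°).
Interpolate at f = 4/5 with slerp weights a = sin((1−f)δ)/sin δ ≈ 1.099, b = sin(fδ)/sin δ ≈ 1.837.
p = a·p₁ + b·p₂ ≈ (0.407, 0.490, 0.771); φ = arcsin(p_z) ≈ 50.44°, λ = atan2(p_y, p_x) ≈ 50.30°.

≈ 50°N, 50°E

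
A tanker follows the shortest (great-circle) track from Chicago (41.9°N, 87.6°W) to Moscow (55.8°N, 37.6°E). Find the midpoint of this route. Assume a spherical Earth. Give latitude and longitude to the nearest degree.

Write both endpoints as unit vectors p₁, p₂ with components (cos φ cos λ, cos φ sin λ, sin φ).
The central angle between the endpoints is δ = arccos(p₁·p₂) ≈ 1.254 rad (71.9°).
Interpolate at f = 1/2 with slerp weights a = sin((1−f)δ)/sin δ ≈ 0.618, b = sin(fδ)/sin δ ≈ 0.618.
p = a·p₁ + b·p₂ ≈ (0.294, -0.247, 0.923); φ = arcsin(p_z) ≈ 67.39°, λ = atan2(p_y, p_x) ≈ -40.06°.

≈ (67°N, 40°W)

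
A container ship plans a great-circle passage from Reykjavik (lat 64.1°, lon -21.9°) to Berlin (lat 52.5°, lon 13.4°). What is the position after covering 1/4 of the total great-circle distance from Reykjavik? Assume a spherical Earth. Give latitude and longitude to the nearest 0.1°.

Convert each endpoint to a unit vector on the sphere (x = cos φ cos λ, y = cos φ sin λ, z = sin φ).
The central angle between the endpoints is δ = arccos(p₁·p₂) ≈ 0.375 rad (21.5°).
Interpolate at f = 1/4 with slerp weights a = sin((1−f)δ)/sin δ ≈ 0.758, b = sin(fδ)/sin δ ≈ 0.256.
p = a·p₁ + b·p₂ ≈ (0.458, -0.087, 0.884); φ = arcsin(p_z) ≈ 62.18°, λ = atan2(p_y, p_x) ≈ -10.79°.

≈ lat 62.2°, lon -10.8°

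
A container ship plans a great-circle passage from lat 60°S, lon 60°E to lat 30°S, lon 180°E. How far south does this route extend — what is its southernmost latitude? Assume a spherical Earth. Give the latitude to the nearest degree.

The great circle lies in the plane with unit normal n̂ = (p₁ × p₂)/|p₁ × p₂|.
Here n̂_z ≈ +0.384; the vertex latitude is φ_max = arccos|n̂_z| ≈ 67.4°.
Check via Clairaut: cos φ_max = |cos φ₁| · sin C = cos(60.0°)·sin(129.8°) ≈ 0.384, again giving ≈ 67.4°.

≈ 67°S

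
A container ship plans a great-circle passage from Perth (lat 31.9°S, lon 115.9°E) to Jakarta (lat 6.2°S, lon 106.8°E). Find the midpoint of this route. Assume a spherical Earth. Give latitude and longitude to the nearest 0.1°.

From cos δ = sin φ₁ sin φ₂ + cos φ₁ cos φ₂ cos Δλ, the central angle is δ ≈ 0.472 rad (27.1°).
Interpolate at f = 1/2 with slerp weights a = sin((1−f)δ)/sin δ ≈ 0.514, b = sin(fδ)/sin δ ≈ 0.514.
p = a·p₁ + b·p₂ ≈ (-0.338, 0.882, -0.327); φ = arcsin(p_z) ≈ -19.11°, λ = atan2(p_y, p_x) ≈ 110.99°.

≈ lat 19.1°S, lon 111.0°E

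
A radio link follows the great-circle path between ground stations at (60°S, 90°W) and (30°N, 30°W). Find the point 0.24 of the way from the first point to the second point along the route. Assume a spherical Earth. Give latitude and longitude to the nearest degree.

≈ (41°S, 65°W)

Convert each endpoint to a unit vector on the sphere (x = cos φ cos λ, y = cos φ sin λ, z = sin φ).
The central angle between the endpoints is δ = arccos(p₁·p₂) ≈ 1.789 rad (102.5°).
Interpolate at f = 0.24 with slerp weights a = sin((1−f)δ)/sin δ ≈ 1.002, b = sin(fδ)/sin δ ≈ 0.426.
p = a·p₁ + b·p₂ ≈ (0.320, -0.685, -0.654); φ = arcsin(p_z) ≈ -40.86°, λ = atan2(p_y, p_x) ≈ -64.99°.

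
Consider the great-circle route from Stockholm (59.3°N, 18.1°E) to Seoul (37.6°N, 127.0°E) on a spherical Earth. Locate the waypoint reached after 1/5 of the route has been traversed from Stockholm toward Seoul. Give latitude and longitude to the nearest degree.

Write both endpoints as unit vectors p₁, p₂ with components (cos φ cos λ, cos φ sin λ, sin φ).
The central angle between the endpoints is δ = arccos(p₁·p₂) ≈ 1.166 rad (66.8°).
Interpolate at f = 1/5 with slerp weights a = sin((1−f)δ)/sin δ ≈ 0.874, b = sin(fδ)/sin δ ≈ 0.251.
p = a·p₁ + b·p₂ ≈ (0.304, 0.298, 0.905); φ = arcsin(p_z) ≈ 64.81°, λ = atan2(p_y, p_x) ≈ 44.38°.

≈ 65°N, 44°E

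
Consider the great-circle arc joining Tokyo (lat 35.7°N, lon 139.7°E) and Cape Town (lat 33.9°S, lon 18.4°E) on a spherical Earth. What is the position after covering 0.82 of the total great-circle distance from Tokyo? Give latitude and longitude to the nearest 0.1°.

≈ lat 23.4°S, lon 42.9°E

The haversine formula gives a central angle δ ≈ 2.313 rad (132.5°) between the endpoints.
Interpolate at f = 0.82 with slerp weights a = sin((1−f)δ)/sin δ ≈ 0.548, b = sin(fδ)/sin δ ≈ 1.285.
p = a·p₁ + b·p₂ ≈ (0.672, 0.625, -0.397); φ = arcsin(p_z) ≈ -23.37°, λ = atan2(p_y, p_x) ≈ 42.89°.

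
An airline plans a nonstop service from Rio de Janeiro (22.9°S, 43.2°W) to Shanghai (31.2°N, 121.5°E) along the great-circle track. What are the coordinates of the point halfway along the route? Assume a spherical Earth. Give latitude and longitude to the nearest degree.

Convert each endpoint to a unit vector on the sphere (x = cos φ cos λ, y = cos φ sin λ, z = sin φ).
The central angle between the endpoints is δ = arccos(p₁·p₂) ≈ 2.864 rad (164.1°).
Interpolate at f = 1/2 with slerp weights a = sin((1−f)δ)/sin δ ≈ 3.608, b = sin(fδ)/sin δ ≈ 3.608.
p = a·p₁ + b·p₂ ≈ (0.810, 0.356, 0.465); φ = arcsin(p_z) ≈ 27.72°, λ = atan2(p_y, p_x) ≈ 23.73°.

≈ (28°N, 24°E)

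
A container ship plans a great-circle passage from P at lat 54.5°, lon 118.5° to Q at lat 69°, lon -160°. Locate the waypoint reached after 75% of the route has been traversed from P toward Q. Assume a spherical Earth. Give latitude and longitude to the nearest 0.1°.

≈ lat 70.3°, lon 172.9°

Write both endpoints as unit vectors p₁, p₂ with components (cos φ cos λ, cos φ sin λ, sin φ).
The central angle between the endpoints is δ = arccos(p₁·p₂) ≈ 0.659 rad (37.7°).
Interpolate at f = 0.75 with slerp weights a = sin((1−f)δ)/sin δ ≈ 0.268, b = sin(fδ)/sin δ ≈ 0.775.
p = a·p₁ + b·p₂ ≈ (-0.335, 0.042, 0.941); φ = arcsin(p_z) ≈ 70.26°, λ = atan2(p_y, p_x) ≈ 172.90°.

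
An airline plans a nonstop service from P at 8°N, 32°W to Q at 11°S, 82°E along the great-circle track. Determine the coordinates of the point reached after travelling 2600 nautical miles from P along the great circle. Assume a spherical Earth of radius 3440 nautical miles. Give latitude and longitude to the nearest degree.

≈ 0°N, 11°E

From cos δ = sin φ₁ sin φ₂ + cos φ₁ cos φ₂ cos Δλ, the central angle is δ ≈ 2.006 rad (115.0°). The total great-circle distance is δ·R ≈ 2.006 × 3440 ≈ 6902 nmi, so the target fraction is f = 2600/6902 ≈ 0.377.
Interpolate at f ≈ 0.377 with slerp weights a = sin((1−f)δ)/sin δ ≈ 1.047, b = sin(fδ)/sin δ ≈ 0.757.
p = a·p₁ + b·p₂ ≈ (0.983, 0.186, 0.001); φ = arcsin(p_z) ≈ 0.08°, λ = atan2(p_y, p_x) ≈ 10.72°.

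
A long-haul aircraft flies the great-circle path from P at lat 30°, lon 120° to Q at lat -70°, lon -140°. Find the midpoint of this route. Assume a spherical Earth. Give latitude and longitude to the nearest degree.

≈ lat -27°, lon 143°

Write both endpoints as unit vectors p₁, p₂ with components (cos φ cos λ, cos φ sin λ, sin φ).
The central angle between the endpoints is δ = arccos(p₁·p₂) ≈ 2.119 rad (121.4°).
Interpolate at f = 1/2 with slerp weights a = sin((1−f)δ)/sin δ ≈ 1.022, b = sin(fδ)/sin δ ≈ 1.022.
p = a·p₁ + b·p₂ ≈ (-0.710, 0.542, -0.449); φ = arcsin(p_z) ≈ -26.70°, λ = atan2(p_y, p_x) ≈ 142.66°.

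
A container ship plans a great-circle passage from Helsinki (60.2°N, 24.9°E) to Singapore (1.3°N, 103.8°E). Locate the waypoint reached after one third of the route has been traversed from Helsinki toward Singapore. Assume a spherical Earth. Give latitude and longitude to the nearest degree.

≈ (47°N, 67°E)

Convert each endpoint to a unit vector on the sphere (x = cos φ cos λ, y = cos φ sin λ, z = sin φ).
The central angle between the endpoints is δ = arccos(p₁·p₂) ≈ 1.455 rad (83.4°).
Interpolate at f = 1/3 with slerp weights a = sin((1−f)δ)/sin δ ≈ 0.831, b = sin(fδ)/sin δ ≈ 0.469.
p = a·p₁ + b·p₂ ≈ (0.262, 0.630, 0.731); φ = arcsin(p_z) ≈ 47.00°, λ = atan2(p_y, p_x) ≈ 67.37°.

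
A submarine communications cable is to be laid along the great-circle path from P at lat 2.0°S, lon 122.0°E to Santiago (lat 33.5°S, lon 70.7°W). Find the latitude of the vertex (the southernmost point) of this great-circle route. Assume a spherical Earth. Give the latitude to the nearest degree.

The great circle lies in the plane with unit normal n̂ = (p₁ × p₂)/|p₁ × p₂|.
Here n̂_z ≈ +0.301; the vertex latitude is φ_max = arccos|n̂_z| ≈ 72.5°.
Check via Clairaut: cos φ_max = |cos φ₁| · sin C = cos(2.0°)·sin(162.5°) ≈ 0.301, again giving ≈ 72.5°.

≈ 72°S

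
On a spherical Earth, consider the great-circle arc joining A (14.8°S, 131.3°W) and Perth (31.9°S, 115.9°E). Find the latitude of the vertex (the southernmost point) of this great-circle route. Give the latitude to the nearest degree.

≈ 40°S

The great circle lies in the plane with unit normal n̂ = (p₁ × p₂)/|p₁ × p₂|.
Here n̂_z ≈ -0.770; the vertex latitude is φ_max = arccos|n̂_z| ≈ 39.7°.
Check via Clairaut: cos φ_max = |cos φ₁| · sin C = cos(14.8°)·sin(127.2°) ≈ 0.770, again giving ≈ 39.7°.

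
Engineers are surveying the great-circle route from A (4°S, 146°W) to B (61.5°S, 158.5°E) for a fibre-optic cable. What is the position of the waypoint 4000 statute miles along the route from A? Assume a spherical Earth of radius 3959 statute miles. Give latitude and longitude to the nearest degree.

The haversine formula gives a central angle δ ≈ 1.234 rad (70.7°) between the endpoints. The total great-circle distance is δ·R ≈ 1.234 × 3959 ≈ 4884 mi, so the target fraction is f = 4000/4884 ≈ 0.819.
Interpolate at f ≈ 0.819 with slerp weights a = sin((1−f)δ)/sin δ ≈ 0.235, b = sin(fδ)/sin δ ≈ 0.898.
p = a·p₁ + b·p₂ ≈ (-0.592, 0.026, -0.805); φ = arcsin(p_z) ≈ -53.63°, λ = atan2(p_y, p_x) ≈ 177.47°.

≈ (54°S, 177°E)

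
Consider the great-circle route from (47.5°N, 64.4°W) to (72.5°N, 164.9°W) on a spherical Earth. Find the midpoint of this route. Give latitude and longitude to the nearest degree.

≈ (68°N, 90°W)

The haversine formula gives a central angle δ ≈ 0.842 rad (48.2°) between the endpoints.
Interpolate at f = 1/2 with slerp weights a = sin((1−f)δ)/sin δ ≈ 0.548, b = sin(fδ)/sin δ ≈ 0.548.
p = a·p₁ + b·p₂ ≈ (0.001, -0.377, 0.926); φ = arcsin(p_z) ≈ 67.87°, λ = atan2(p_y, p_x) ≈ -89.87°.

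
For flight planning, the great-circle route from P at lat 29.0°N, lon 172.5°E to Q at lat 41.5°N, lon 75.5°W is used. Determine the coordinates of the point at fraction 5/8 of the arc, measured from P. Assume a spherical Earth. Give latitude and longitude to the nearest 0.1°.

≈ lat 52.5°N, lon 120.7°W

The haversine formula gives a central angle δ ≈ 1.495 rad (85.6°) between the endpoints.
Interpolate at f = 5/8 with slerp weights a = sin((1−f)δ)/sin δ ≈ 0.533, b = sin(fδ)/sin δ ≈ 0.807.
p = a·p₁ + b·p₂ ≈ (-0.311, -0.524, 0.793); φ = arcsin(p_z) ≈ 52.46°, λ = atan2(p_y, p_x) ≈ -120.70°.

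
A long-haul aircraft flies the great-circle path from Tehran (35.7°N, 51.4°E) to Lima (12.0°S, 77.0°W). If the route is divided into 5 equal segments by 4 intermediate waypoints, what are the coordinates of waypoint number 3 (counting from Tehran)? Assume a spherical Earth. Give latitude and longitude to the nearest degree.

≈ 19°N, 35°W

The haversine formula gives a central angle δ ≈ 2.233 rad (127.9°) between the endpoints.
Interpolate at f = 3/5 with slerp weights a = sin((1−f)δ)/sin δ ≈ 0.988, b = sin(fδ)/sin δ ≈ 1.234.
p = a·p₁ + b·p₂ ≈ (0.772, -0.549, 0.320); φ = arcsin(p_z) ≈ 18.65°, λ = atan2(p_y, p_x) ≈ -35.44°.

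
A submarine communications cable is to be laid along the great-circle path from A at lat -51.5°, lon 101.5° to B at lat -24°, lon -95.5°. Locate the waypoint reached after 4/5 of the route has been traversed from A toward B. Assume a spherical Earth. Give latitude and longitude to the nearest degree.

Write both endpoints as unit vectors p₁, p₂ with components (cos φ cos λ, cos φ sin λ, sin φ).
The central angle between the endpoints is δ = arccos(p₁·p₂) ≈ 1.798 rad (103.0°).
Interpolate at f = 4/5 with slerp weights a = sin((1−f)δ)/sin δ ≈ 0.361, b = sin(fδ)/sin δ ≈ 1.017.
p = a·p₁ + b·p₂ ≈ (-0.134, -0.705, -0.697); φ = arcsin(p_z) ≈ -44.15°, λ = atan2(p_y, p_x) ≈ -100.76°.

≈ lat -44°, lon -101°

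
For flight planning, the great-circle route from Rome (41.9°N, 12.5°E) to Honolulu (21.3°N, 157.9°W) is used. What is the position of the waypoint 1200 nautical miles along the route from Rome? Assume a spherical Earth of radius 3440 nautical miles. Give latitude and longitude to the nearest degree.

From cos δ = sin φ₁ sin φ₂ + cos φ₁ cos φ₂ cos Δλ, the central angle is δ ≈ 2.028 rad (116.2°). The total great-circle distance is δ·R ≈ 2.028 × 3440 ≈ 6975 nmi, so the target fraction is f = 1200/6975 ≈ 0.172.
Interpolate at f ≈ 0.172 with slerp weights a = sin((1−f)δ)/sin δ ≈ 1.108, b = sin(fδ)/sin δ ≈ 0.381.
p = a·p₁ + b·p₂ ≈ (0.476, 0.045, 0.878); φ = arcsin(p_z) ≈ 61.42°, λ = atan2(p_y, p_x) ≈ 5.39°.

≈ 61°N, 5°E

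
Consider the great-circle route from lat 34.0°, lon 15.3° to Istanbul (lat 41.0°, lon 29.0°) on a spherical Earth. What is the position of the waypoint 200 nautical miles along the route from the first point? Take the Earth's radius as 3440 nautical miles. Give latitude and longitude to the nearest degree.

From cos δ = sin φ₁ sin φ₂ + cos φ₁ cos φ₂ cos Δλ, the central angle is δ ≈ 0.225 rad (12.9°). The total great-circle distance is δ·R ≈ 0.225 × 3440 ≈ 775 nmi, so the target fraction is f = 200/775 ≈ 0.258.
Interpolate at f ≈ 0.258 with slerp weights a = sin((1−f)δ)/sin δ ≈ 0.745, b = sin(fδ)/sin δ ≈ 0.260.
p = a·p₁ + b·p₂ ≈ (0.767, 0.258, 0.587); φ = arcsin(p_z) ≈ 35.95°, λ = atan2(p_y, p_x) ≈ 18.59°.

≈ lat 36°, lon 19°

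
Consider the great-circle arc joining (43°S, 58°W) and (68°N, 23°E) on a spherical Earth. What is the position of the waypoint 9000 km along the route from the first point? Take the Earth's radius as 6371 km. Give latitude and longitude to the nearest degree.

Write both endpoints as unit vectors p₁, p₂ with components (cos φ cos λ, cos φ sin λ, sin φ).
The central angle between the endpoints is δ = arccos(p₁·p₂) ≈ 2.201 rad (126.1°). The total great-circle distance is δ·R ≈ 2.201 × 6371 ≈ 14024 km, so the target fraction is f = 9000/14024 ≈ 0.642.
Interpolate at f ≈ 0.642 with slerp weights a = sin((1−f)δ)/sin δ ≈ 0.878, b = sin(fδ)/sin δ ≈ 1.223.
p = a·p₁ + b·p₂ ≈ (0.762, -0.366, 0.535); φ = arcsin(p_z) ≈ 32.32°, λ = atan2(p_y, p_x) ≈ -25.64°.

≈ (32°N, 26°W)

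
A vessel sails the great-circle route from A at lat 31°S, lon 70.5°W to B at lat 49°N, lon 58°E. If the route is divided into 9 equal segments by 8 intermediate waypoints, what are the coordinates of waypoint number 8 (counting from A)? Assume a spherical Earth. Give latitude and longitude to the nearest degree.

The haversine formula gives a central angle δ ≈ 2.402 rad (137.6°) between the endpoints.
Interpolate at f = 8/9 with slerp weights a = sin((1−f)δ)/sin δ ≈ 0.391, b = sin(fδ)/sin δ ≈ 1.254.
p = a·p₁ + b·p₂ ≈ (0.548, 0.381, 0.745); φ = arcsin(p_z) ≈ 48.13°, λ = atan2(p_y, p_x) ≈ 34.84°.

≈ lat 48°N, lon 35°E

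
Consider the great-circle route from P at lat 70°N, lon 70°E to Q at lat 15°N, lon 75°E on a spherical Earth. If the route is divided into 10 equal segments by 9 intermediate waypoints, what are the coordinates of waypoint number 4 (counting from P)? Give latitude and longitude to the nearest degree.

The haversine formula gives a central angle δ ≈ 0.961 rad (55.1°) between the endpoints.
Interpolate at f = 4/10 with slerp weights a = sin((1−f)δ)/sin δ ≈ 0.665, b = sin(fδ)/sin δ ≈ 0.458.
p = a·p₁ + b·p₂ ≈ (0.192, 0.641, 0.743); φ = arcsin(p_z) ≈ 48.02°, λ = atan2(p_y, p_x) ≈ 73.30°.

≈ lat 48°N, lon 73°E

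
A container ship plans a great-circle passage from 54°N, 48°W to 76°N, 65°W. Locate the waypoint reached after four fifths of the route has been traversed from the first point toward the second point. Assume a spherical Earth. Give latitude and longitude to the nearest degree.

From cos δ = sin φ₁ sin φ₂ + cos φ₁ cos φ₂ cos Δλ, the central angle is δ ≈ 0.400 rad (22.9°).
Interpolate at f = 4/5 with slerp weights a = sin((1−f)δ)/sin δ ≈ 0.205, b = sin(fδ)/sin δ ≈ 0.808.
p = a·p₁ + b·p₂ ≈ (0.163, -0.267, 0.950); φ = arcsin(p_z) ≈ 71.77°, λ = atan2(p_y, p_x) ≈ -58.53°.

≈ 72°N, 59°W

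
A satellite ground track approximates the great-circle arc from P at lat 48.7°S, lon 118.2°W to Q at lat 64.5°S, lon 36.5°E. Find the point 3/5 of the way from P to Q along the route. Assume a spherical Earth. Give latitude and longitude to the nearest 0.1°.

≈ lat 82.1°S, lon 49.2°W

Write both endpoints as unit vectors p₁, p₂ with components (cos φ cos λ, cos φ sin λ, sin φ).
The central angle between the endpoints is δ = arccos(p₁·p₂) ≈ 1.136 rad (65.1°).
Interpolate at f = 3/5 with slerp weights a = sin((1−f)δ)/sin δ ≈ 0.484, b = sin(fδ)/sin δ ≈ 0.695.
p = a·p₁ + b·p₂ ≈ (0.089, -0.104, -0.991); φ = arcsin(p_z) ≈ -82.13°, λ = atan2(p_y, p_x) ≈ -49.19°.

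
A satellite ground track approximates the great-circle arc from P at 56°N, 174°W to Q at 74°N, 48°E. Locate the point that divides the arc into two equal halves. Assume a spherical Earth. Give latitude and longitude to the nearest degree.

≈ 77°N, 159°E

Convert each endpoint to a unit vector on the sphere (x = cos φ cos λ, y = cos φ sin λ, z = sin φ).
The central angle between the endpoints is δ = arccos(p₁·p₂) ≈ 0.820 rad (47.0°).
Interpolate at f = 1/2 with slerp weights a = sin((1−f)δ)/sin δ ≈ 0.545, b = sin(fδ)/sin δ ≈ 0.545.
p = a·p₁ + b·p₂ ≈ (-0.203, 0.080, 0.976); φ = arcsin(p_z) ≈ 77.42°, λ = atan2(p_y, p_x) ≈ 158.50°.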